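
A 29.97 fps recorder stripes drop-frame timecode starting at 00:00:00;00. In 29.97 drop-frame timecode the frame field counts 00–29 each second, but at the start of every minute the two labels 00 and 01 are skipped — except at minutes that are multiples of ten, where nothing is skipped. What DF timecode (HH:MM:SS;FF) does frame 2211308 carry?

20:29:44;02

Each 10-minute DF block holds 10 × 60 × 30 − 9 × 2 = 17982 frames. 2211308 ÷ 17982 → 122 full blocks, remainder 17504.
Within the partial block the first minute is 1800 frames and each further minute 1798, so 9 further minute boundaries passed. Total skipped labels = 18 × 122 + 2 × 9 = 2214.
Non-drop label index = 2211308 + 2214 = 2213522; at 30 labels/s that is 20:29:44:02, i.e. DF 20:29:44;02.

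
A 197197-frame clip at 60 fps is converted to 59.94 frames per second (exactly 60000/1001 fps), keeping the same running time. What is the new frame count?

Target frames = source frames × (target rate / source rate) = 197197 × (60000/1001)/(60) = 197197 × 1000/1001 = 197000.

197000 frames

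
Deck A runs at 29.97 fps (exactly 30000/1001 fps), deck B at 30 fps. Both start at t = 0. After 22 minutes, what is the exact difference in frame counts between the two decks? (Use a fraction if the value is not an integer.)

22 min = 1320 s.
A emits 30000/1001 × 1320 = 3600000/91 frames; B emits 30 × 1320 = 39600.
Difference = 3600/91 frames (≈ 39.5604); B is ahead of A.

3600/91 frames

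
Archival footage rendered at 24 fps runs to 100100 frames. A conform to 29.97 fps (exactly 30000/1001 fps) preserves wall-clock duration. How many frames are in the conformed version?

Target frames = source frames × (target rate / source rate) = 100100 × (30000/1001)/(24) = 100100 × 1250/1001 = 125000.

125000 frames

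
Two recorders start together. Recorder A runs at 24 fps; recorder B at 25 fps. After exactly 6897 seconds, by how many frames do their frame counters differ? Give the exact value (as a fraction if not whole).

6897 frames

A emits 24 × 6897 = 165528 frames; B emits 25 × 6897 = 172425.
Difference = 6897 frames; B is ahead of A.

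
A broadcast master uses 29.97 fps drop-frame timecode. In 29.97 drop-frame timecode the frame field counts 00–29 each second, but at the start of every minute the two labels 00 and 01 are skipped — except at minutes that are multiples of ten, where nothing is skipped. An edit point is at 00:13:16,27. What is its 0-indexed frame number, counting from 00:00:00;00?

As if non-drop at 30 labels/s: (0 × 3600 + 13 × 60 + 16) × 30 + 27 = 23907.
Minute boundaries passed: 13; those not divisible by 10: 13 − 1 = 12; dropped labels = 2 × 12 = 24.
Actual frame index = 23907 − 24 = 23883.

23883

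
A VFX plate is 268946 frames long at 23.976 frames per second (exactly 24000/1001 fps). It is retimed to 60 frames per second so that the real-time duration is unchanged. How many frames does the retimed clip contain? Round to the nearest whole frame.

673037 frames

Frames at target rate = 268946 × (60) / (24000/1001) = 134607473/200 ≈ 673037.365.
Nearest whole frame: 673037.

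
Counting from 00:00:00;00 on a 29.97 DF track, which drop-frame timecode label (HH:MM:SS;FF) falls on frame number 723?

00:00:24;03

Ten DF minutes hold 17982 frames, so frame 723 lies in block 0 (frames 0–17981) with 723 frames into that block.
The block's first minute is 1800 frames and the rest 1798 each; 723 frames reaches minute 0, so 0 × 18 + 0 × 2 = 0 labels have been skipped so far.
Adding those back, label number 723 + 0 = 723 at 30 labels/s is 24 s + 3 f = 0 h 0 min 24 s frame 3, i.e. 00:00:24;03.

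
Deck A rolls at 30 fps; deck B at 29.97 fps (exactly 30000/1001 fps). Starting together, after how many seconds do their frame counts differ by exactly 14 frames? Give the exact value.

7007/15 seconds

The gap grows by |30000/1001 − 30| = 30/1001 frames per second.
Time for a 14-frame gap: 14 ÷ (30/1001) = 7007/15 s.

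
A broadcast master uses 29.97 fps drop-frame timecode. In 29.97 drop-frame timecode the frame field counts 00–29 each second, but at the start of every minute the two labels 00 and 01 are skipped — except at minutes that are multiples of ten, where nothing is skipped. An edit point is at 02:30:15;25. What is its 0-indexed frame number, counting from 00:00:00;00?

As if non-drop at 30 labels/s: (2 × 3600 + 30 × 60 + 15) × 30 + 25 = 270475.
Minute boundaries passed: 150; those not divisible by 10: 150 − 15 = 135; dropped labels = 2 × 135 = 270.
Actual frame index = 270475 − 270 = 270205.

270205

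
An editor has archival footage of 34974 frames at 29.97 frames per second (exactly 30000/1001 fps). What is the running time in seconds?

1166.9658 seconds

Running time = 34974 / (30000/1001) = 1166.9658 s.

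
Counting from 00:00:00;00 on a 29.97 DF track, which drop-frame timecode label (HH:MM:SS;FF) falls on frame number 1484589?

Each 10-minute DF block holds 10 × 60 × 30 − 9 × 2 = 17982 frames. 1484589 ÷ 17982 → 82 full blocks, remainder 10065.
Within the partial block the first minute is 1800 frames and each further minute 1798, so 5 further minute boundaries passed. Total skipped labels = 18 × 82 + 2 × 5 = 1486.
Non-drop label index = 1484589 + 1486 = 1486075; at 30 labels/s that is 13:45:35:25, i.e. DF 13:45:35;25.

13:45:35;25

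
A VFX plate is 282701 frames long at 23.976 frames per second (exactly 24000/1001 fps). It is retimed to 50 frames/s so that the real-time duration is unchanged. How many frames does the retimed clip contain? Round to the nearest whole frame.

Frames at target rate = 282701 × (50) / (24000/1001) = 282983701/480 ≈ 589549.377.
Nearest whole frame: 589549.

589549 frames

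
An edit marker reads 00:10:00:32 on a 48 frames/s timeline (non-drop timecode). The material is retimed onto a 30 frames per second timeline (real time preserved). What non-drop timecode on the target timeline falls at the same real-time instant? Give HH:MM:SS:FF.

Source frame index: (0×3600 + 10×60 + 0) × 48 + 32 = 28832.
Real time: 28832 / (48) = 1802/3 s.
Target frame: (1802/3) × (30) = 18020.
At 30 labels/s: frame 18020 → 00:10:00:20.

00:10:00:20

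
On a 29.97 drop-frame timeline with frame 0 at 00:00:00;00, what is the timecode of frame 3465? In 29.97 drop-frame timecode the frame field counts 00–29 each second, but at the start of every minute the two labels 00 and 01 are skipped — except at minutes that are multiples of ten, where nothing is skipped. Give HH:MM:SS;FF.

00:01:55;17

Ten DF minutes hold 17982 frames, so frame 3465 lies in block 0 (frames 0–17981) with 3465 frames into that block.
The block's first minute is 1800 frames and the rest 1798 each; 3465 frames reaches minute 1, so 0 × 18 + 1 × 2 = 2 labels have been skipped so far.
Adding those back, label number 3465 + 2 = 3467 at 30 labels/s is 115 s + 17 f = 0 h 1 min 55 s frame 17, i.e. 00:01:55;17.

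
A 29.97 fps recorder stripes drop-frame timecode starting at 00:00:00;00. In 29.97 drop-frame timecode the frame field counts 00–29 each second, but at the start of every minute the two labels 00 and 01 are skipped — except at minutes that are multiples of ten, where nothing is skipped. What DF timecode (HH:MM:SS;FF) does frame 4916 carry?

Ten DF minutes hold 17982 frames, so frame 4916 lies in block 0 (frames 0–17981) with 4916 frames into that block.
The block's first minute is 1800 frames and the rest 1798 each; 4916 frames reaches minute 2, so 0 × 18 + 2 × 2 = 4 labels have been skipped so far.
Adding those back, label number 4916 + 4 = 4920 at 30 labels/s is 164 s + 0 f = 0 h 2 min 44 s frame 0, i.e. 00:02:44;00.

00:02:44;00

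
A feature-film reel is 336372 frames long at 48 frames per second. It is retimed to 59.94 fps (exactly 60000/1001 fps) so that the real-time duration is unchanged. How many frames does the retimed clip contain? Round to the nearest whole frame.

Frames at target rate = 336372 × (60000/1001) / (48) = 420465000/1001 ≈ 420044.955.
Nearest whole frame: 420045.

420045 frames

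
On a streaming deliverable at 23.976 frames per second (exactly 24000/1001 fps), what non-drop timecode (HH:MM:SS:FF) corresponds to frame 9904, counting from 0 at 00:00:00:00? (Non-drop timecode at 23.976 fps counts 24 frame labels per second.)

9904 ÷ 24 = 412 full seconds, remainder 16 frames.
412 s = 0 h 6 min 52 s.
Timecode: 00:06:52:16.

00:06:52:16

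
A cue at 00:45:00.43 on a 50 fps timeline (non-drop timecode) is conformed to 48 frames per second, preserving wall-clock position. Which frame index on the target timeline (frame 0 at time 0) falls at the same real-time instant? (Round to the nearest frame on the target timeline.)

frame 129641

Source frame index: (0×3600 + 45×60 + 0) × 50 + 43 = 135043.
Real time: 135043 / (50) = 135043/50 s.
Target frame: (135043/50) × (48) = 3241032/25 ≈ 129641.280 → 129641.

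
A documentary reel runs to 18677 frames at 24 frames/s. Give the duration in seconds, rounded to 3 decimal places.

Running time = 18677 × 1/24 = 18677/24 s ≈ 778.208 s.

778.208 seconds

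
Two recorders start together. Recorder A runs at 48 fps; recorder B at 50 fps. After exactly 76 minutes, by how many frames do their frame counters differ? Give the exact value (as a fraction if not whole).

76 min = 4560 s.
A emits 48 × 4560 = 218880 frames; B emits 50 × 4560 = 228000.
Difference = 9120 frames; B is ahead of A.

9120 frames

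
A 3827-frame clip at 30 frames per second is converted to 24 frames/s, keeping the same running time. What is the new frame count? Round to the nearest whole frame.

Frames at target rate = 3827 × (24) / (30) = 15308/5 ≈ 3061.600.
Nearest whole frame: 3062.

3062 frames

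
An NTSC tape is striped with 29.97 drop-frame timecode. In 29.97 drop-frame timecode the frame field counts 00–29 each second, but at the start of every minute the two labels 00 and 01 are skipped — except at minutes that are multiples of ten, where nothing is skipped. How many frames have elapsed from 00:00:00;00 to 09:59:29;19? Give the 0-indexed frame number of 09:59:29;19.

1078009

As if non-drop at 30 labels/s: (9 × 3600 + 59 × 60 + 29) × 30 + 19 = 1079089.
Minute boundaries passed: 599; those not divisible by 10: 599 − 59 = 540; dropped labels = 2 × 540 = 1080.
Actual frame index = 1079089 − 1080 = 1078009.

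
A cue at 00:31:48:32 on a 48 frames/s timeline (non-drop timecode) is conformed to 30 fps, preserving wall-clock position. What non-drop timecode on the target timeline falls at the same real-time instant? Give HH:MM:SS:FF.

00:31:48:20

Source frame index: (0×3600 + 31×60 + 48) × 48 + 32 = 91616.
Real time: 91616 / (48) = 5726/3 s.
Target frame: (5726/3) × (30) = 57260.
At 30 labels/s: frame 57260 → 00:31:48:20.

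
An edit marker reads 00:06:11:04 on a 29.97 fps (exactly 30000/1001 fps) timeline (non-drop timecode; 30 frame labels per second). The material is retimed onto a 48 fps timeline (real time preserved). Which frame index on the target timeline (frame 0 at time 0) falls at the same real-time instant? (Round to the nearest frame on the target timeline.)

frame 17832

Source frame index: (0×3600 + 6×60 + 11) × 30 + 4 = 11134.
Real time: 11134 / (30000/1001) = 5572567/15000 s.
Target frame: (5572567/15000) × (48) = 11145134/625 ≈ 17832.214 → 17832.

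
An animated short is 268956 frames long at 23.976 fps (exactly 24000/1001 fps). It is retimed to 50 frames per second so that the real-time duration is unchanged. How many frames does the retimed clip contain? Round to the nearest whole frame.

560885 frames

Frames at target rate = 268956 × (50) / (24000/1001) = 22435413/40 ≈ 560885.325.
Nearest whole frame: 560885.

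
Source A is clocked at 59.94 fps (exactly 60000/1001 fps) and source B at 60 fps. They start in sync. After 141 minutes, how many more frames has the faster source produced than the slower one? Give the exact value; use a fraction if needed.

507600/1001 frames

141 min = 8460 s.
A emits 60000/1001 × 8460 = 507600000/1001 frames; B emits 60 × 8460 = 507600.
Difference = 507600/1001 frames (≈ 507.0929); B is ahead of A.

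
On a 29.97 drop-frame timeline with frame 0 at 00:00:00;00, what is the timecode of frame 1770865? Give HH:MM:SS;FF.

Ten DF minutes hold 17982 frames, so frame 1770865 lies in block 98 (frames 1762236–1780217) with 8629 frames into that block.
The block's first minute is 1800 frames and the rest 1798 each; 8629 frames reaches minute 4, so 98 × 18 + 4 × 2 = 1772 labels have been skipped so far.
Adding those back, label number 1770865 + 1772 = 1772637 at 30 labels/s is 59087 s + 27 f = 16 h 24 min 47 s frame 27, i.e. 16:24:47;27.

16:24:47;27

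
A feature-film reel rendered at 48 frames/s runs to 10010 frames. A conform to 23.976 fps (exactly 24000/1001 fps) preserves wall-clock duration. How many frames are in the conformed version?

Target frames = source frames × (target rate / source rate) = 10010 × (24000/1001)/(48) = 10010 × 500/1001 = 5000.

5000 frames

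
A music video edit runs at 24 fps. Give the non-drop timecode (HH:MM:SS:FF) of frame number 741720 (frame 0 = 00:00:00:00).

08:35:05:00

741720 ÷ 24 = 30905 full seconds, remainder 0 frames.
30905 s = 8 h 35 min 5 s.
Timecode: 08:35:05:00.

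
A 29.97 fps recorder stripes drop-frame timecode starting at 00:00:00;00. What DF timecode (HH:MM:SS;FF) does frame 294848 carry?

Ten DF minutes hold 17982 frames, so frame 294848 lies in block 16 (frames 287712–305693) with 7136 frames into that block.
The block's first minute is 1800 frames and the rest 1798 each; 7136 frames reaches minute 3, so 16 × 18 + 3 × 2 = 294 labels have been skipped so far.
Adding those back, label number 294848 + 294 = 295142 at 30 labels/s is 9838 s + 2 f = 2 h 43 min 58 s frame 2, i.e. 02:43:58;02.

02:43:58;02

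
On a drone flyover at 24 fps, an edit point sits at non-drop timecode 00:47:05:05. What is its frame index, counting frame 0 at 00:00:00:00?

frame 67805

Total seconds to the label: (0 × 3600 + 47 × 60 + 5) = 2825.
Frame index = 2825 × 24 + 5 = 67805.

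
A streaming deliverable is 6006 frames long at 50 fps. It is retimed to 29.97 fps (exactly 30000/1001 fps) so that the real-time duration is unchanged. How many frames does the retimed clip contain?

3600 frames

Target frames = source frames × (target rate / source rate) = 6006 × (30000/1001)/(50) = 6006 × 600/1001 = 3600.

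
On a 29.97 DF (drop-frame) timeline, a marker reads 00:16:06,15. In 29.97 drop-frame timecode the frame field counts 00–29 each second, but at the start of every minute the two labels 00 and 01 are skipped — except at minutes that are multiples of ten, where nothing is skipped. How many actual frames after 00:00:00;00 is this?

28965

As if non-drop at 30 labels/s: (0 × 3600 + 16 × 60 + 6) × 30 + 15 = 28995.
Minute boundaries passed: 16; those not divisible by 10: 16 − 1 = 15; dropped labels = 2 × 15 = 30.
Actual frame index = 28995 − 30 = 28965.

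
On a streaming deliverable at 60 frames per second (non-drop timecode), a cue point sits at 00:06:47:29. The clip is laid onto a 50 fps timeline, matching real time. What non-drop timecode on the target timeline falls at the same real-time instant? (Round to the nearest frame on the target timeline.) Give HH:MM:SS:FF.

00:06:47:24

Source frame index: (0×3600 + 6×60 + 47) × 60 + 29 = 24449.
Real time: 24449 / (60) = 24449/60 s.
Target frame: (24449/60) × (50) = 122245/6 ≈ 20374.167 → 20374.
At 50 labels/s: frame 20374 → 00:06:47:24.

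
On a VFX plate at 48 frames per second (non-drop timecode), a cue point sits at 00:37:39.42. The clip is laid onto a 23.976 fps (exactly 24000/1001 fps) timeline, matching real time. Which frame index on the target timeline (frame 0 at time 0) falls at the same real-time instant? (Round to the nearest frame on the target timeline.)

frame 54183

Source frame index: (0×3600 + 37×60 + 39) × 48 + 42 = 108474.
Real time: 108474 / (48) = 18079/8 s.
Target frame: (18079/8) × (24000/1001) = 54237000/1001 ≈ 54182.817 → 54183.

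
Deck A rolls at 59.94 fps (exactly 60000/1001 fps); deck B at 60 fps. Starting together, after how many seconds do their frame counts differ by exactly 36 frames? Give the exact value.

The gap grows by |60 − 60000/1001| = 60/1001 frames per second.
Time for a 36-frame gap: 36 ÷ (60/1001) = 600.6 s.

600.6 seconds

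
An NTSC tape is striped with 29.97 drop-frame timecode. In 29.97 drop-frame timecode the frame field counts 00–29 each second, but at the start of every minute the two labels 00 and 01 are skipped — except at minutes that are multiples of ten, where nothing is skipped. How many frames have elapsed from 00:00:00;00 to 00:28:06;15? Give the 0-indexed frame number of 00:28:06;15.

As if non-drop at 30 labels/s: (0 × 3600 + 28 × 60 + 6) × 30 + 15 = 50595.
Minute boundaries passed: 28; those not divisible by 10: 28 − 2 = 26; dropped labels = 2 × 26 = 52.
Actual frame index = 50595 − 52 = 50543.

50543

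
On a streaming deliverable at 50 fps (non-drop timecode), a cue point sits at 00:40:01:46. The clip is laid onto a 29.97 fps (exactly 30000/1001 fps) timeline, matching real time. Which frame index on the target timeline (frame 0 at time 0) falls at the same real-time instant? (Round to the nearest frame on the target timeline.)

Source frame index: (0×3600 + 40×60 + 1) × 50 + 46 = 120096.
Real time: 120096 / (50) = 60048/25 s.
Target frame: (60048/25) × (30000/1001) = 72057600/1001 ≈ 71985.614 → 71986.

frame 71986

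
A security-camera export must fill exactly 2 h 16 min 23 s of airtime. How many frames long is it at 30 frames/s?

245490 frames

2 h 16 min 23 s = 8183 s.
Frames = 8183 × 30 = 245490.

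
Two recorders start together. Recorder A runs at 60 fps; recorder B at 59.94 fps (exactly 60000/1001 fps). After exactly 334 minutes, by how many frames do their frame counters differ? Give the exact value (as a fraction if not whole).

1202400/1001 frames

334 min = 20040 s.
A emits 60 × 20040 = 1202400 frames; B emits 60000/1001 × 20040 = 1202400000/1001.
Difference = 1202400/1001 frames (≈ 1201.1988); B is behind A.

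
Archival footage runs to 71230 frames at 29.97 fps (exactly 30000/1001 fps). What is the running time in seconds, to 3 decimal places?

2376.708 seconds

Running time = 71230 × 1001/30000 = 7130123/3000 s ≈ 2376.708 s.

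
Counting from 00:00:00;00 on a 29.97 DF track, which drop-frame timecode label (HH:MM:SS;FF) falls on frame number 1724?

00:00:57;14

Each 10-minute DF block holds 10 × 60 × 30 − 9 × 2 = 17982 frames. 1724 ÷ 17982 → 0 full blocks, remainder 1724.
Within the partial block the first minute is 1800 frames and each further minute 1798, so 0 further minute boundaries passed. Total skipped labels = 18 × 0 + 2 × 0 = 0.
Non-drop label index = 1724 + 0 = 1724; at 30 labels/s that is 00:00:57:14, i.e. DF 00:00:57;14.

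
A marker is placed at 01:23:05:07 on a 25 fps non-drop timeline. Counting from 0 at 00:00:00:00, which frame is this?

Total seconds to the label: (1 × 3600 + 23 × 60 + 5) = 4985.
Frame index = 4985 × 25 + 7 = 124632.

frame 124632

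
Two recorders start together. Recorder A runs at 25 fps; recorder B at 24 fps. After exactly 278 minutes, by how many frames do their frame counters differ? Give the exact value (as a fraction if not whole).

16680 frames

278 min = 16680 s.
A emits 25 × 16680 = 417000 frames; B emits 24 × 16680 = 400320.
Difference = 16680 frames; B is behind A.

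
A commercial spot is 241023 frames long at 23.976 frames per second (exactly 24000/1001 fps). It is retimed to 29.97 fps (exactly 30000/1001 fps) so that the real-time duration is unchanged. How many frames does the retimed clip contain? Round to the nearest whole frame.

301279 frames

Frames at target rate = 241023 × (30000/1001) / (24000/1001) = 1205115/4 ≈ 301278.750.
Nearest whole frame: 301279.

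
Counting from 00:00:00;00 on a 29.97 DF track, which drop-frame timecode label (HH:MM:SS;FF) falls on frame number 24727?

00:13:45;01

Ten DF minutes hold 17982 frames, so frame 24727 lies in block 1 (frames 17982–35963) with 6745 frames into that block.
The block's first minute is 1800 frames and the rest 1798 each; 6745 frames reaches minute 3, so 1 × 18 + 3 × 2 = 24 labels have been skipped so far.
Adding those back, label number 24727 + 24 = 24751 at 30 labels/s is 825 s + 1 f = 0 h 13 min 45 s frame 1, i.e. 00:13:45;01.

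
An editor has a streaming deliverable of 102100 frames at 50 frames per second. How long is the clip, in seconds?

2042 seconds

Running time = 102100 / (50) = 2042 s.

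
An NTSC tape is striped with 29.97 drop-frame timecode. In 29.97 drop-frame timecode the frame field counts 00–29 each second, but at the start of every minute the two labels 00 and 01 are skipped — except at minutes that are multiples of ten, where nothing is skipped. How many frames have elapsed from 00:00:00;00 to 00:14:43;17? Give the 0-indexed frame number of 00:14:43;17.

26481

Complete 10-minute blocks: 1, each 17982 frames → 17982.
Remaining 4 whole minutes in the current block: 1800 + 3 × 1798 = 7194 frames.
Within the current minute: 43 × 30 + 17 − 2 = 1305 (labels ;00/;01 skipped at this minute). Total = 17982 + 7194 + 1305 = 26481.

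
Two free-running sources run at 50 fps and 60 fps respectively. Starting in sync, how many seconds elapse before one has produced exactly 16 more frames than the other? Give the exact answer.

The gap grows by |60 − 50| = 10 frames per second.
Time for a 16-frame gap: 16 ÷ (10) = 1.6 s.

1.6 seconds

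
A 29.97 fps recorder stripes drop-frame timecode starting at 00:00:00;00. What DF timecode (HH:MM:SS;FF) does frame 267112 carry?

02:28:32;20

Each 10-minute DF block holds 10 × 60 × 30 − 9 × 2 = 17982 frames. 267112 ÷ 17982 → 14 full blocks, remainder 15364.
Within the partial block the first minute is 1800 frames and each further minute 1798, so 8 further minute boundaries passed. Total skipped labels = 18 × 14 + 2 × 8 = 268.
Non-drop label index = 267112 + 268 = 267380; at 30 labels/s that is 02:28:32:20, i.e. DF 02:28:32;20.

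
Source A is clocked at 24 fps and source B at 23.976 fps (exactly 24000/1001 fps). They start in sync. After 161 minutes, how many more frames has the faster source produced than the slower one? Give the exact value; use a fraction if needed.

33120/143 frames

161 min = 9660 s.
A emits 24 × 9660 = 231840 frames; B emits 24000/1001 × 9660 = 33120000/143.
Difference = 33120/143 frames (≈ 231.6084); B is behind A.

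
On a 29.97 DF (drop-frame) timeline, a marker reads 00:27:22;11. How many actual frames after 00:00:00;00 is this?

Complete 10-minute blocks: 2, each 17982 frames → 35964.
Remaining 7 whole minutes in the current block: 1800 + 6 × 1798 = 12588 frames.
Within the current minute: 22 × 30 + 11 − 2 = 669 (labels ;00/;01 skipped at this minute). Total = 35964 + 12588 + 669 = 49221.

49221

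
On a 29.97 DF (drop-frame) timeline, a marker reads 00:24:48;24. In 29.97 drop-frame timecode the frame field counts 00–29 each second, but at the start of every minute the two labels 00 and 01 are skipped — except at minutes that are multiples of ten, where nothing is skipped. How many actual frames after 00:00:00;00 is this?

44620

As if non-drop at 30 labels/s: (0 × 3600 + 24 × 60 + 48) × 30 + 24 = 44664.
Minute boundaries passed: 24; those not divisible by 10: 24 − 2 = 22; dropped labels = 2 × 22 = 44.
Actual frame index = 44664 − 44 = 44620.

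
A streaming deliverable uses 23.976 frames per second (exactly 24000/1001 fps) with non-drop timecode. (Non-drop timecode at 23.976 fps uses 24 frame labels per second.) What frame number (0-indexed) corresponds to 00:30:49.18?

44394

Total seconds to the label: (0 × 3600 + 30 × 60 + 49) = 1849.
Frame index = 1849 × 24 + 18 = 44394.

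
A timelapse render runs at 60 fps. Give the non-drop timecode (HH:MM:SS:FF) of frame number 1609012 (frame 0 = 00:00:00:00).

1609012 ÷ 60 = 26816 full seconds, remainder 52 frames.
26816 s = 7 h 26 min 56 s.
Timecode: 07:26:56:52.

07:26:56:52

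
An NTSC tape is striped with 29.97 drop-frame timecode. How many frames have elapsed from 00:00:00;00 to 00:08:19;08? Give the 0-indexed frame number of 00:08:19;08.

14962

As if non-drop at 30 labels/s: (0 × 3600 + 8 × 60 + 19) × 30 + 8 = 14978.
Minute boundaries passed: 8; those not divisible by 10: 8 − 0 = 8; dropped labels = 2 × 8 = 16.
Actual frame index = 14978 − 16 = 14962.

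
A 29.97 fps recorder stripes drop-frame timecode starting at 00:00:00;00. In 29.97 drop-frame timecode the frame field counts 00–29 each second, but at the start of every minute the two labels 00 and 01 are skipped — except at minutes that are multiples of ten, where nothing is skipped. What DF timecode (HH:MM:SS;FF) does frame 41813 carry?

Ten DF minutes hold 17982 frames, so frame 41813 lies in block 2 (frames 35964–53945) with 5849 frames into that block.
The block's first minute is 1800 frames and the rest 1798 each; 5849 frames reaches minute 3, so 2 × 18 + 3 × 2 = 42 labels have been skipped so far.
Adding those back, label number 41813 + 42 = 41855 at 30 labels/s is 1395 s + 5 f = 0 h 23 min 15 s frame 5, i.e. 00:23:15;05.

00:23:15;05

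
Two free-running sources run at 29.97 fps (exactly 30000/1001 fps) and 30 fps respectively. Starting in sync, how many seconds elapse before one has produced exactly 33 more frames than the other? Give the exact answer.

1101.1 seconds

The gap grows by |30 − 30000/1001| = 30/1001 frames per second.
Time for a 33-frame gap: 33 ÷ (30/1001) = 1101.1 s.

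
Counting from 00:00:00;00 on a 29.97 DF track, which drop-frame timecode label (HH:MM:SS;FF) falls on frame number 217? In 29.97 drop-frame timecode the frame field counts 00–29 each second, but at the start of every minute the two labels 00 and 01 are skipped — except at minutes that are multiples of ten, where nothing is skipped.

Each 10-minute DF block holds 10 × 60 × 30 − 9 × 2 = 17982 frames. 217 ÷ 17982 → 0 full blocks, remainder 217.
Within the partial block the first minute is 1800 frames and each further minute 1798, so 0 further minute boundaries passed. Total skipped labels = 18 × 0 + 2 × 0 = 0.
Non-drop label index = 217 + 0 = 217; at 30 labels/s that is 00:00:07:07, i.e. DF 00:00:07;07.

00:00:07;07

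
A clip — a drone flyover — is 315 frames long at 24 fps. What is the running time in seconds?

13.125 seconds

Running time = 315 / (24) = 13.125 s.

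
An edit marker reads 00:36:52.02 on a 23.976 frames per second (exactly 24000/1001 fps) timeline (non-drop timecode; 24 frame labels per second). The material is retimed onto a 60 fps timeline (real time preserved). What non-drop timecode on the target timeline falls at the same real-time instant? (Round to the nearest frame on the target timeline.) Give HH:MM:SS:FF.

00:36:54:18

Source frame index: (0×3600 + 36×60 + 52) × 24 + 2 = 53090.
Real time: 53090 / (24000/1001) = 5314309/2400 s.
Target frame: (5314309/2400) × (60) = 5314309/40 ≈ 132857.725 → 132858.
At 60 labels/s: frame 132858 → 00:36:54:18.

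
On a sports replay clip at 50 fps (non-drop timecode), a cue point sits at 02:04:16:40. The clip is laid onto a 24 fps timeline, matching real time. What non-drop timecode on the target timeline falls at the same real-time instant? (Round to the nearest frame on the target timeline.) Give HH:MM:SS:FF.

02:04:16:19

Source frame index: (2×3600 + 4×60 + 16) × 50 + 40 = 372840.
Real time: 372840 / (50) = 37284/5 s.
Target frame: (37284/5) × (24) = 894816/5 ≈ 178963.200 → 178963.
At 24 labels/s: frame 178963 → 02:04:16:19.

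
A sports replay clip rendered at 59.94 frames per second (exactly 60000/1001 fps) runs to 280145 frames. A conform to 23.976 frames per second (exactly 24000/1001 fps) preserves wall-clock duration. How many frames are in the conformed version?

Target frames = source frames × (target rate / source rate) = 280145 × (24000/1001)/(60000/1001) = 280145 × 2/5 = 112058.

112058 frames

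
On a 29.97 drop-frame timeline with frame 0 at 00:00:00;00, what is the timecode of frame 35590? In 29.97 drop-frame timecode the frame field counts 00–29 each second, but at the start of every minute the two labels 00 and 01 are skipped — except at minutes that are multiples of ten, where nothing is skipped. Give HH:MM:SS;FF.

Each 10-minute DF block holds 10 × 60 × 30 − 9 × 2 = 17982 frames. 35590 ÷ 17982 → 1 full block, remainder 17608.
Within the partial block the first minute is 1800 frames and each further minute 1798, so 9 further minute boundaries passed. Total skipped labels = 18 × 1 + 2 × 9 = 36.
Non-drop label index = 35590 + 36 = 35626; at 30 labels/s that is 00:19:47:16, i.e. DF 00:19:47;16.

00:19:47;16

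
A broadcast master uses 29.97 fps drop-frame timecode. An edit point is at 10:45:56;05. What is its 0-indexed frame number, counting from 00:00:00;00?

Complete 10-minute blocks: 64, each 17982 frames → 1150848.
Remaining 5 whole minutes in the current block: 1800 + 4 × 1798 = 8992 frames.
Within the current minute: 56 × 30 + 5 − 2 = 1683 (labels ;00/;01 skipped at this minute). Total = 1150848 + 8992 + 1683 = 1161523.

1161523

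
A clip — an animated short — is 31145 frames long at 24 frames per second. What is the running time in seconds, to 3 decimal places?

Running time = 31145 × 1/24 = 31145/24 s ≈ 1297.708 s.

1297.708 seconds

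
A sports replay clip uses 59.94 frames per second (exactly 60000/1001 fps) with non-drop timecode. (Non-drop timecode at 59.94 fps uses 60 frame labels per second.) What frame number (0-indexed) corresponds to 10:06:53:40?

Total seconds to the label: (10 × 3600 + 6 × 60 + 53) = 36413.
Frame index = 36413 × 60 + 40 = 2184820.

2184820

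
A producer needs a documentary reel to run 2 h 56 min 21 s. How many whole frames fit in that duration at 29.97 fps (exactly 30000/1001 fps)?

2 h 56 min 21 s = 10581 s.
Frames = 10581 × 30000/1001 = 317430000/1001 ≈ 317112.8871.
Complete frames: 317112.

317112 frames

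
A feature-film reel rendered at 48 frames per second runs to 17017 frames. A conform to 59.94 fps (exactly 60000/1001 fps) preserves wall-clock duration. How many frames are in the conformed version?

21250 frames

Target frames = source frames × (target rate / source rate) = 17017 × (60000/1001)/(48) = 17017 × 1250/1001 = 21250.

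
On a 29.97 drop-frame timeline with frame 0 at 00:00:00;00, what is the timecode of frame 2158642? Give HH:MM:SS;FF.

Each 10-minute DF block holds 10 × 60 × 30 − 9 × 2 = 17982 frames. 2158642 ÷ 17982 → 120 full blocks, remainder 802.
Within the partial block the first minute is 1800 frames and each further minute 1798, so 0 further minute boundaries passed. Total skipped labels = 18 × 120 + 2 × 0 = 2160.
Non-drop label index = 2158642 + 2160 = 2160802; at 30 labels/s that is 20:00:26:22, i.e. DF 20:00:26;22.

20:00:26;22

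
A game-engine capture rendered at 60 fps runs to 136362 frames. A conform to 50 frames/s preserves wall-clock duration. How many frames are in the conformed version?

Target frames = source frames × (target rate / source rate) = 136362 × (50)/(60) = 136362 × 5/6 = 113635.

113635 frames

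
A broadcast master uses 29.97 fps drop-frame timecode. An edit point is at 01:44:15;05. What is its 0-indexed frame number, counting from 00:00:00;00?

Complete 10-minute blocks: 10, each 17982 frames → 179820.
Remaining 4 whole minutes in the current block: 1800 + 3 × 1798 = 7194 frames.
Within the current minute: 15 × 30 + 5 − 2 = 453 (labels ;00/;01 skipped at this minute). Total = 179820 + 7194 + 453 = 187467.

187467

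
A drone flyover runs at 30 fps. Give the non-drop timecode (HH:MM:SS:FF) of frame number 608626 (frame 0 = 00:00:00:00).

05:38:07:16

608626 ÷ 30 = 20287 full seconds, remainder 16 frames.
20287 s = 5 h 38 min 7 s.
Timecode: 05:38:07:16.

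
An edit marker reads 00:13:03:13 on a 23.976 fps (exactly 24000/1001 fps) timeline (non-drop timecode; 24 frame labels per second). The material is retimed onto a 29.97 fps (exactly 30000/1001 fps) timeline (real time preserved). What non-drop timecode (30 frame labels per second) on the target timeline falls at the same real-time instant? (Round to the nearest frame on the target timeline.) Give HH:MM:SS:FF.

00:13:03:16

Source frame index: (0×3600 + 13×60 + 3) × 24 + 13 = 18805.
Real time: 18805 / (24000/1001) = 3764761/4800 s.
Target frame: (3764761/4800) × (30000/1001) = 94025/4 ≈ 23506.250 → 23506.
At 30 labels/s: frame 23506 → 00:13:03:16.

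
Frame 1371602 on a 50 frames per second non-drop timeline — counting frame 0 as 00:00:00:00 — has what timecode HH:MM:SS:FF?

1371602 ÷ 50 = 27432 full seconds, remainder 2 frames.
27432 s = 7 h 37 min 12 s.
Timecode: 07:37:12:02.

07:37:12:02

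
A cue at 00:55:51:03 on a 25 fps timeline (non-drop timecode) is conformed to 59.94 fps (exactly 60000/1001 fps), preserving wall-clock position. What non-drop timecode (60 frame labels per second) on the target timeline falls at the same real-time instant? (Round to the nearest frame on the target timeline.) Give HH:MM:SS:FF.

Source frame index: (0×3600 + 55×60 + 51) × 25 + 3 = 83778.
Real time: 83778 / (25) = 83778/25 s.
Target frame: (83778/25) × (60000/1001) = 201067200/1001 ≈ 200866.334 → 200866.
At 60 labels/s: frame 200866 → 00:55:47:46.

00:55:47:46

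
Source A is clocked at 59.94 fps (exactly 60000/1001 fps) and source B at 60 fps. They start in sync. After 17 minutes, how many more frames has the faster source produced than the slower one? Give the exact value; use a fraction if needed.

61200/1001 frames

17 min = 1020 s.
A emits 60000/1001 × 1020 = 61200000/1001 frames; B emits 60 × 1020 = 61200.
Difference = 61200/1001 frames (≈ 61.1389); B is ahead of A.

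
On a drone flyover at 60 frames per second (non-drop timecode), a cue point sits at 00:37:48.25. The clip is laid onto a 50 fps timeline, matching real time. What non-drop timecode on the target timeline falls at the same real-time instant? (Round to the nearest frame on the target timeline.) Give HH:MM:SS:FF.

Source frame index: (0×3600 + 37×60 + 48) × 60 + 25 = 136105.
Real time: 136105 / (60) = 27221/12 s.
Target frame: (27221/12) × (50) = 680525/6 ≈ 113420.833 → 113421.
At 50 labels/s: frame 113421 → 00:37:48:21.

00:37:48:21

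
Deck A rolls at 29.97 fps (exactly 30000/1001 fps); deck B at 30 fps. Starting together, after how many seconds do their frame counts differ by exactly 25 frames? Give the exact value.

The gap grows by |30 − 30000/1001| = 30/1001 frames per second.
Time for a 25-frame gap: 25 ÷ (30/1001) = 5005/6 s.

5005/6 seconds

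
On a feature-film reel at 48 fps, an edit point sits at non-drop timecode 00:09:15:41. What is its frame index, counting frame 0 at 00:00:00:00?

Total seconds to the label: (0 × 3600 + 9 × 60 + 15) = 555.
Frame index = 555 × 48 + 41 = 26681.

frame 26681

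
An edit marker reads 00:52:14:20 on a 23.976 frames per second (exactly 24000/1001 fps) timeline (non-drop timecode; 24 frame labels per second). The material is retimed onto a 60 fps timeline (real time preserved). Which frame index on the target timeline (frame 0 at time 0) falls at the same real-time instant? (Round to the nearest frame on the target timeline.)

frame 188278

Source frame index: (0×3600 + 52×60 + 14) × 24 + 20 = 75236.
Real time: 75236 / (24000/1001) = 18827809/6000 s.
Target frame: (18827809/6000) × (60) = 18827809/100 ≈ 188278.090 → 188278.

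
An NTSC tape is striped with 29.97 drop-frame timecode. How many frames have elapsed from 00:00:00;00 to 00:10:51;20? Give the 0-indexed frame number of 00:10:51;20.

Complete 10-minute blocks: 1, each 17982 frames → 17982.
Remaining 0 whole minutes in the current block: 0 frames.
Within the current minute: 51 × 30 + 20 = 1550. Total = 17982 + 0 + 1550 = 19532.

19532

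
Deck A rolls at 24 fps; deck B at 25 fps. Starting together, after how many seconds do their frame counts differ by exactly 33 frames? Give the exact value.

33 seconds

The gap grows by |25 − 24| = 1 frame per second.
Time for a 33-frame gap: 33 ÷ (1) = 33 s.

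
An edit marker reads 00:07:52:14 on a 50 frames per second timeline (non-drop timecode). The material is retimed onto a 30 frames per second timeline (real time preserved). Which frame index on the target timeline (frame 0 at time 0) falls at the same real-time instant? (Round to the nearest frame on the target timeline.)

Source frame index: (0×3600 + 7×60 + 52) × 50 + 14 = 23614.
Real time: 23614 / (50) = 11807/25 s.
Target frame: (11807/25) × (30) = 70842/5 ≈ 14168.400 → 14168.

frame 14168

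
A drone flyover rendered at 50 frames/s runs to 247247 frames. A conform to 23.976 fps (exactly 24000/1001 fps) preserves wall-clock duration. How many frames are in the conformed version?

118560 frames

Target frames = source frames × (target rate / source rate) = 247247 × (24000/1001)/(50) = 247247 × 480/1001 = 118560.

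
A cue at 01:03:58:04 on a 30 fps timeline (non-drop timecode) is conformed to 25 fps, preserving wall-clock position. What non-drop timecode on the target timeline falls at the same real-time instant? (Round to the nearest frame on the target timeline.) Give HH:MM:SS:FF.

01:03:58:03

Source frame index: (1×3600 + 3×60 + 58) × 30 + 4 = 115144.
Real time: 115144 / (30) = 57572/15 s.
Target frame: (57572/15) × (25) = 287860/3 ≈ 95953.333 → 95953.
At 25 labels/s: frame 95953 → 01:03:58:03.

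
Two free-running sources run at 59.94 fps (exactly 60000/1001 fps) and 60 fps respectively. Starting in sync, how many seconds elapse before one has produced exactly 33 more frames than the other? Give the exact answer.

550.55 seconds

The gap grows by |60 − 60000/1001| = 60/1001 frames per second.
Time for a 33-frame gap: 33 ÷ (60/1001) = 550.55 s.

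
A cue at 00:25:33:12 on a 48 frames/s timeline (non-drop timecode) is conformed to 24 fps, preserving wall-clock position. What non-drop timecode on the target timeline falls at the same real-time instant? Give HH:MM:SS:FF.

Source frame index: (0×3600 + 25×60 + 33) × 48 + 12 = 73596.
Real time: 73596 / (48) = 6133/4 s.
Target frame: (6133/4) × (24) = 36798.
At 24 labels/s: frame 36798 → 00:25:33:06.

00:25:33:06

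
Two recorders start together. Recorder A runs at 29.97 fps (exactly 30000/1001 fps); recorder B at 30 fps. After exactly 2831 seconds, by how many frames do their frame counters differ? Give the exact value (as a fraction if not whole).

84930/1001 frames

A emits 30000/1001 × 2831 = 84930000/1001 frames; B emits 30 × 2831 = 84930.
Difference = 84930/1001 frames (≈ 84.8452); B is ahead of A.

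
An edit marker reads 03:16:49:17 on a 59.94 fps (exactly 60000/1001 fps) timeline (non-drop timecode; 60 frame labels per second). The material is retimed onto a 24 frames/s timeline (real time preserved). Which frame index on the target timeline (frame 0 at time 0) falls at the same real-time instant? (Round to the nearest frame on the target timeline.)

Source frame index: (3×3600 + 16×60 + 49) × 60 + 17 = 708557.
Real time: 708557 / (60000/1001) = 709265557/60000 s.
Target frame: (709265557/60000) × (24) = 709265557/2500 ≈ 283706.223 → 283706.

frame 283706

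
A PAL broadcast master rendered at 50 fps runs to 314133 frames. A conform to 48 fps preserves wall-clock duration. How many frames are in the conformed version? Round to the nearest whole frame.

Frames at target rate = 314133 × (48) / (50) = 7539192/25 ≈ 301567.680.
Nearest whole frame: 301568.

301568 frames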